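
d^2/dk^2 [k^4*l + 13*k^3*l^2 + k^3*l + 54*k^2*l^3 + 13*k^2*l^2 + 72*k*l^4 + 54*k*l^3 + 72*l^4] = 2*l*(6*k^2 + 39*k*l + 3*k + 54*l^2 + 13*l)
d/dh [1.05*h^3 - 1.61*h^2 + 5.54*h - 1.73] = 3.15*h^2 - 3.22*h + 5.54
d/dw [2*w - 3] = 2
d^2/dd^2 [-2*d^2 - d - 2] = -4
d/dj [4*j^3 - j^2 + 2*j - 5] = 12*j^2 - 2*j + 2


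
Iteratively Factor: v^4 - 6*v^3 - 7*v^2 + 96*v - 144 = (v - 3)*(v^3 - 3*v^2 - 16*v + 48) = (v - 3)*(v + 4)*(v^2 - 7*v + 12) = (v - 4)*(v - 3)*(v + 4)*(v - 3)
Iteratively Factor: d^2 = (d)*(d)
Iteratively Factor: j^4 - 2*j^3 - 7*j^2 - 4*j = (j)*(j^3 - 2*j^2 - 7*j - 4) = j*(j + 1)*(j^2 - 3*j - 4) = j*(j - 4)*(j + 1)*(j + 1)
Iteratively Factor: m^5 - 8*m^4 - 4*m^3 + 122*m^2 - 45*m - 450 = (m - 5)*(m^4 - 3*m^3 - 19*m^2 + 27*m + 90) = (m - 5)*(m - 3)*(m^3 - 19*m - 30) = (m - 5)^2*(m - 3)*(m^2 + 5*m + 6) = (m - 5)^2*(m - 3)*(m + 3)*(m + 2)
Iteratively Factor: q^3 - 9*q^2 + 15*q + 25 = (q + 1)*(q^2 - 10*q + 25) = (q - 5)*(q + 1)*(q - 5)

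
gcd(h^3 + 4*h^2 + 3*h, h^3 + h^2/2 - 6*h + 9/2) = h + 3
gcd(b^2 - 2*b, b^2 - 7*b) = b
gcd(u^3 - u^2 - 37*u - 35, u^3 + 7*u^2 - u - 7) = u + 1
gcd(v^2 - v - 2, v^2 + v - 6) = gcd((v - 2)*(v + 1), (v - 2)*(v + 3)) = v - 2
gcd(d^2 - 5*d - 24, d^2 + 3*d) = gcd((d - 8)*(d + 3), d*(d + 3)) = d + 3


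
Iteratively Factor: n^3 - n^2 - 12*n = (n - 4)*(n^2 + 3*n) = n*(n - 4)*(n + 3)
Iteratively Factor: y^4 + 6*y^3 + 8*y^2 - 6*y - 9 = (y + 1)*(y^3 + 5*y^2 + 3*y - 9) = (y + 1)*(y + 3)*(y^2 + 2*y - 3) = (y - 1)*(y + 1)*(y + 3)*(y + 3)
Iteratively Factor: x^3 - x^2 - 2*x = (x + 1)*(x^2 - 2*x) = (x - 2)*(x + 1)*(x)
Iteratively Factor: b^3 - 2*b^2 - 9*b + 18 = (b - 2)*(b^2 - 9) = (b - 3)*(b - 2)*(b + 3)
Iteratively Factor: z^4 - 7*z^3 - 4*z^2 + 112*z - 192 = (z + 4)*(z^3 - 11*z^2 + 40*z - 48) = (z - 3)*(z + 4)*(z^2 - 8*z + 16) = (z - 4)*(z - 3)*(z + 4)*(z - 4)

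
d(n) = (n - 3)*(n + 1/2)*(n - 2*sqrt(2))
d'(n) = (n - 3)*(n + 1/2) + (n - 3)*(n - 2*sqrt(2)) + (n + 1/2)*(n - 2*sqrt(2))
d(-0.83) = -4.62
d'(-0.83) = 16.48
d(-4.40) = -208.61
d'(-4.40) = 110.54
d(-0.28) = 2.24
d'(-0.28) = 8.79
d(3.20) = 0.27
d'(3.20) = 2.19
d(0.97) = 5.55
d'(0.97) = -1.94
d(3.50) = 1.34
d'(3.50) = 5.02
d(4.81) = 19.05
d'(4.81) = 23.72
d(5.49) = 39.70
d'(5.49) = 37.49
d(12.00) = 1031.80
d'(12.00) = 309.69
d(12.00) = 1031.80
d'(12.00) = 309.69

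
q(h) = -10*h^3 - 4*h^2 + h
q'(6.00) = -1127.00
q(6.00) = -2298.00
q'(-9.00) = -2357.00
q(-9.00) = 6957.00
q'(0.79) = -24.04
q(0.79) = -6.64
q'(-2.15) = -120.48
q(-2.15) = 78.74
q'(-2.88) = -224.79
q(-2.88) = 202.82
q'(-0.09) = 1.48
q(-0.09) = -0.12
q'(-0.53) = -3.19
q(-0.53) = -0.16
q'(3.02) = -296.77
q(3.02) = -308.90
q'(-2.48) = -163.67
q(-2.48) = 125.45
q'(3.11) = -314.04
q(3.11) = -336.38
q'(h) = -30*h^2 - 8*h + 1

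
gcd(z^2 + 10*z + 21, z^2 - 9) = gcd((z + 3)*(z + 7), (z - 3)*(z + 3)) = z + 3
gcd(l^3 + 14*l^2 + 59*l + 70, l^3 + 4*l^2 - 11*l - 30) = l^2 + 7*l + 10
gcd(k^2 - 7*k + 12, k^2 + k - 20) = k - 4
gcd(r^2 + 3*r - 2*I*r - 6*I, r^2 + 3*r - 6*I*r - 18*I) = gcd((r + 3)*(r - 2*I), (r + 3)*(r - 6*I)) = r + 3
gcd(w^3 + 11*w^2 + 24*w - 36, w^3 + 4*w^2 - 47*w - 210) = w + 6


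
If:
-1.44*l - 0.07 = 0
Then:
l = -0.05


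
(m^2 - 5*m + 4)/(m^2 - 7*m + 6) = (m - 4)/(m - 6)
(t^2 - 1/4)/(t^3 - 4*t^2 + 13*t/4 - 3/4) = (2*t + 1)/(2*t^2 - 7*t + 3)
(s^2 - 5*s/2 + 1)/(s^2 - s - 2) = (s - 1/2)/(s + 1)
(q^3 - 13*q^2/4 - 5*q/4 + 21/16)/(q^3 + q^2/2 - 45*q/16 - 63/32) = 2*(4*q^2 - 16*q + 7)/(8*q^2 - 2*q - 21)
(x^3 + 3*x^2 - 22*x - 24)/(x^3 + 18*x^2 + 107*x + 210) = (x^2 - 3*x - 4)/(x^2 + 12*x + 35)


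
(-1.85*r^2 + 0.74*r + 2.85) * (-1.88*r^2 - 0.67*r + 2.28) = 3.478*r^4 - 0.1517*r^3 - 10.0718*r^2 - 0.2223*r + 6.498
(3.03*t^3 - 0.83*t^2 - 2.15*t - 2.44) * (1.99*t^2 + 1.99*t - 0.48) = 6.0297*t^5 + 4.378*t^4 - 7.3846*t^3 - 8.7357*t^2 - 3.8236*t + 1.1712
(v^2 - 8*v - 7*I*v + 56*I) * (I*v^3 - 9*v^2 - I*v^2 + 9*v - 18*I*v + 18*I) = I*v^5 - 2*v^4 - 9*I*v^4 + 18*v^3 + 53*I*v^3 - 142*v^2 - 405*I*v^2 + 1134*v + 360*I*v - 1008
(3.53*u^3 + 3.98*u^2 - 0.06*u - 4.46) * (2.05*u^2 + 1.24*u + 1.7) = 7.2365*u^5 + 12.5362*u^4 + 10.8132*u^3 - 2.4514*u^2 - 5.6324*u - 7.582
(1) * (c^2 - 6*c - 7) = c^2 - 6*c - 7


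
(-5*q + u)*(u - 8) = -5*q*u + 40*q + u^2 - 8*u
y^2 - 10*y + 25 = (y - 5)^2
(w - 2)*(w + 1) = w^2 - w - 2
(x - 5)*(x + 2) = x^2 - 3*x - 10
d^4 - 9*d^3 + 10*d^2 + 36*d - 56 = (d - 7)*(d - 2)^2*(d + 2)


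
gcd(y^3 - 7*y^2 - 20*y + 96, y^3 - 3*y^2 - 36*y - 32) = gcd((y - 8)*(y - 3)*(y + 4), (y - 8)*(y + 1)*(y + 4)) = y^2 - 4*y - 32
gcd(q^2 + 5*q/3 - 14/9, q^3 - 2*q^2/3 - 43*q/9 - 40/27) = 1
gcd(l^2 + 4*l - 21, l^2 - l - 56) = l + 7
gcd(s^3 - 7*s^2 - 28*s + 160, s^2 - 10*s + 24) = s - 4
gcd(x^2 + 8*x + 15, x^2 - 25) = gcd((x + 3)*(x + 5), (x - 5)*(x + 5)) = x + 5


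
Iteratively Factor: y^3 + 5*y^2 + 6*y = (y)*(y^2 + 5*y + 6) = y*(y + 3)*(y + 2)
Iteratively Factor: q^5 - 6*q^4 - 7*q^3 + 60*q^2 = (q + 3)*(q^4 - 9*q^3 + 20*q^2) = (q - 5)*(q + 3)*(q^3 - 4*q^2) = q*(q - 5)*(q + 3)*(q^2 - 4*q) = q^2*(q - 5)*(q + 3)*(q - 4)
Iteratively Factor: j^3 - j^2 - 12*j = (j)*(j^2 - j - 12) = j*(j + 3)*(j - 4)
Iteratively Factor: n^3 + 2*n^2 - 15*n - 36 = (n + 3)*(n^2 - n - 12) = (n + 3)^2*(n - 4)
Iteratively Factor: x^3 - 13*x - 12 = (x + 1)*(x^2 - x - 12) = (x + 1)*(x + 3)*(x - 4)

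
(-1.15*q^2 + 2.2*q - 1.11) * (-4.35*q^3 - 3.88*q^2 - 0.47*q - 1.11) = 5.0025*q^5 - 5.108*q^4 - 3.167*q^3 + 4.5493*q^2 - 1.9203*q + 1.2321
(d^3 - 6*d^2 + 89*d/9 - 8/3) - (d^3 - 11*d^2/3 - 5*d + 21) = -7*d^2/3 + 134*d/9 - 71/3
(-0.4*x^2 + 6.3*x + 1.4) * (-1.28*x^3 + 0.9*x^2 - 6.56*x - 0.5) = 0.512*x^5 - 8.424*x^4 + 6.502*x^3 - 39.868*x^2 - 12.334*x - 0.7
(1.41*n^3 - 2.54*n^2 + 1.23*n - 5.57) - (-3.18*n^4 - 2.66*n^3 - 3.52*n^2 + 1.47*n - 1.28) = 3.18*n^4 + 4.07*n^3 + 0.98*n^2 - 0.24*n - 4.29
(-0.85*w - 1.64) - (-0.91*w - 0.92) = 0.0600000000000001*w - 0.72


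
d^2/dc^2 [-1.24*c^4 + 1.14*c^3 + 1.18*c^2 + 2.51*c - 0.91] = -14.88*c^2 + 6.84*c + 2.36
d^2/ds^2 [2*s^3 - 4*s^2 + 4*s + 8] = 12*s - 8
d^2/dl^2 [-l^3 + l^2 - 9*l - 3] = 2 - 6*l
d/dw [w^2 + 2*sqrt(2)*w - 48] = 2*w + 2*sqrt(2)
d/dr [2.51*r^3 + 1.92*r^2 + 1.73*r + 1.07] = 7.53*r^2 + 3.84*r + 1.73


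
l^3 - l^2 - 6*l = l*(l - 3)*(l + 2)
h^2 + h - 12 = (h - 3)*(h + 4)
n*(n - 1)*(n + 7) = n^3 + 6*n^2 - 7*n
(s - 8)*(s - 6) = s^2 - 14*s + 48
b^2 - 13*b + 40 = (b - 8)*(b - 5)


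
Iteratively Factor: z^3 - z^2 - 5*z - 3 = (z - 3)*(z^2 + 2*z + 1) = (z - 3)*(z + 1)*(z + 1)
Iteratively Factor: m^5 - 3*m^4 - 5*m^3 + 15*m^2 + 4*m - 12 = (m - 1)*(m^4 - 2*m^3 - 7*m^2 + 8*m + 12) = (m - 1)*(m + 2)*(m^3 - 4*m^2 + m + 6) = (m - 3)*(m - 1)*(m + 2)*(m^2 - m - 2) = (m - 3)*(m - 1)*(m + 1)*(m + 2)*(m - 2)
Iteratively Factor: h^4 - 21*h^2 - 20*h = (h - 5)*(h^3 + 5*h^2 + 4*h) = (h - 5)*(h + 4)*(h^2 + h) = (h - 5)*(h + 1)*(h + 4)*(h)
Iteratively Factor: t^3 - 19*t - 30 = (t + 2)*(t^2 - 2*t - 15) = (t + 2)*(t + 3)*(t - 5)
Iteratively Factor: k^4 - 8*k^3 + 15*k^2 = (k)*(k^3 - 8*k^2 + 15*k) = k*(k - 3)*(k^2 - 5*k) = k*(k - 5)*(k - 3)*(k)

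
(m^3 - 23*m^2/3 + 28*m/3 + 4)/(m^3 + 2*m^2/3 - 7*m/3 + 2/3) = (3*m^3 - 23*m^2 + 28*m + 12)/(3*m^3 + 2*m^2 - 7*m + 2)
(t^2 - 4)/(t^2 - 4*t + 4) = (t + 2)/(t - 2)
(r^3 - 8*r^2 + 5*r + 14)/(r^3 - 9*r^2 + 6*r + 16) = (r - 7)/(r - 8)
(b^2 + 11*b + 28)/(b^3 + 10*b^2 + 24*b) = (b + 7)/(b*(b + 6))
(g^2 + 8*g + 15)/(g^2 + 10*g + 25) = (g + 3)/(g + 5)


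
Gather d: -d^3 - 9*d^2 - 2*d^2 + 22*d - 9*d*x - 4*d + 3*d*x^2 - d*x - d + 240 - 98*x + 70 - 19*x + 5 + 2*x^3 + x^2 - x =-d^3 - 11*d^2 + d*(3*x^2 - 10*x + 17) + 2*x^3 + x^2 - 118*x + 315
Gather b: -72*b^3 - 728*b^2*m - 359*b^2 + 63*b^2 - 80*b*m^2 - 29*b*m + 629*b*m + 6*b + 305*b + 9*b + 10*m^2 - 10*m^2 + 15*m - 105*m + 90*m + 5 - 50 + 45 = -72*b^3 + b^2*(-728*m - 296) + b*(-80*m^2 + 600*m + 320)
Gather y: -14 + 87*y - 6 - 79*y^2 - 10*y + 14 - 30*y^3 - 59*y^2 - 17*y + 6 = -30*y^3 - 138*y^2 + 60*y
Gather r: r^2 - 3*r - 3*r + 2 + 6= r^2 - 6*r + 8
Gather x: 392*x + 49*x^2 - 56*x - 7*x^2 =42*x^2 + 336*x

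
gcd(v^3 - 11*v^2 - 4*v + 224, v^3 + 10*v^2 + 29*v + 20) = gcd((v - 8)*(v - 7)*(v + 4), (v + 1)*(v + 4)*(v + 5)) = v + 4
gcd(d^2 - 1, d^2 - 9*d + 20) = 1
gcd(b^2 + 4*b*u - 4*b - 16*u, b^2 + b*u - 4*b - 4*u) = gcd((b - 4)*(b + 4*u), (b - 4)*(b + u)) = b - 4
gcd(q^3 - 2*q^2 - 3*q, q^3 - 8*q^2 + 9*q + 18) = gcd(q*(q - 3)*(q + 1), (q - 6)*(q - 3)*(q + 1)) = q^2 - 2*q - 3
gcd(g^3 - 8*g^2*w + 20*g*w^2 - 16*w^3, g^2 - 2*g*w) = -g + 2*w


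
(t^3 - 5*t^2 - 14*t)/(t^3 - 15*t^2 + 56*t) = (t + 2)/(t - 8)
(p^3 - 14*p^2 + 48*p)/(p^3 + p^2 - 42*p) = (p - 8)/(p + 7)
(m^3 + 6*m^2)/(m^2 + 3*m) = m*(m + 6)/(m + 3)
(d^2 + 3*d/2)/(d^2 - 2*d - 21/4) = 2*d/(2*d - 7)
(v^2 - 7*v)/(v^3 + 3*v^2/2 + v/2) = 2*(v - 7)/(2*v^2 + 3*v + 1)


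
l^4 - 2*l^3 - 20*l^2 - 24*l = l*(l - 6)*(l + 2)^2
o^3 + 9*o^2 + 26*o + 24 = (o + 2)*(o + 3)*(o + 4)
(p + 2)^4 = p^4 + 8*p^3 + 24*p^2 + 32*p + 16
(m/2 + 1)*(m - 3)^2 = m^3/2 - 2*m^2 - 3*m/2 + 9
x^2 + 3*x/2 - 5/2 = (x - 1)*(x + 5/2)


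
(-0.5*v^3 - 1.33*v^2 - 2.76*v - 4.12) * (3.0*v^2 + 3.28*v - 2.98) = -1.5*v^5 - 5.63*v^4 - 11.1524*v^3 - 17.4494*v^2 - 5.2888*v + 12.2776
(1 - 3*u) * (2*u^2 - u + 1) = -6*u^3 + 5*u^2 - 4*u + 1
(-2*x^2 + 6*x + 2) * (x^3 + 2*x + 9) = -2*x^5 + 6*x^4 - 2*x^3 - 6*x^2 + 58*x + 18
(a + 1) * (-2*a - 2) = -2*a^2 - 4*a - 2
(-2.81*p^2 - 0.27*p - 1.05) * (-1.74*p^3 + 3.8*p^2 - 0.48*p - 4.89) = 4.8894*p^5 - 10.2082*p^4 + 2.1498*p^3 + 9.8805*p^2 + 1.8243*p + 5.1345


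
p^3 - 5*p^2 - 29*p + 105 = (p - 7)*(p - 3)*(p + 5)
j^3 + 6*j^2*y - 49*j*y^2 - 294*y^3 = (j - 7*y)*(j + 6*y)*(j + 7*y)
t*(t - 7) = t^2 - 7*t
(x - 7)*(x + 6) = x^2 - x - 42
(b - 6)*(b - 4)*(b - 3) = b^3 - 13*b^2 + 54*b - 72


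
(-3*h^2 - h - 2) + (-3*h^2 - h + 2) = -6*h^2 - 2*h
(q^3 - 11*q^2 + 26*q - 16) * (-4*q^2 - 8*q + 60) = -4*q^5 + 36*q^4 + 44*q^3 - 804*q^2 + 1688*q - 960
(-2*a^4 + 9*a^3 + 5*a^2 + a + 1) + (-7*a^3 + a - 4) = -2*a^4 + 2*a^3 + 5*a^2 + 2*a - 3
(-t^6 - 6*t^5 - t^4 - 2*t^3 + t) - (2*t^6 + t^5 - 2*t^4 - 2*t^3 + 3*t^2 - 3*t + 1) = -3*t^6 - 7*t^5 + t^4 - 3*t^2 + 4*t - 1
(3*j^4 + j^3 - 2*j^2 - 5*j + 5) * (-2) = -6*j^4 - 2*j^3 + 4*j^2 + 10*j - 10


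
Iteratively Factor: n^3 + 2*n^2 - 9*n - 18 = (n - 3)*(n^2 + 5*n + 6) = (n - 3)*(n + 2)*(n + 3)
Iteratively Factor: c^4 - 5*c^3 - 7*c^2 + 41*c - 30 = (c + 3)*(c^3 - 8*c^2 + 17*c - 10) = (c - 5)*(c + 3)*(c^2 - 3*c + 2) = (c - 5)*(c - 1)*(c + 3)*(c - 2)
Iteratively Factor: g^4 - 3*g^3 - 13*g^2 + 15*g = (g - 5)*(g^3 + 2*g^2 - 3*g) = (g - 5)*(g - 1)*(g^2 + 3*g) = (g - 5)*(g - 1)*(g + 3)*(g)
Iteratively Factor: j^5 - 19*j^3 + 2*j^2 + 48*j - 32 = (j - 1)*(j^4 + j^3 - 18*j^2 - 16*j + 32) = (j - 1)*(j + 2)*(j^3 - j^2 - 16*j + 16) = (j - 1)^2*(j + 2)*(j^2 - 16) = (j - 4)*(j - 1)^2*(j + 2)*(j + 4)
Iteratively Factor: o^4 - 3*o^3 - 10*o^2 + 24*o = (o)*(o^3 - 3*o^2 - 10*o + 24) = o*(o - 2)*(o^2 - o - 12) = o*(o - 4)*(o - 2)*(o + 3)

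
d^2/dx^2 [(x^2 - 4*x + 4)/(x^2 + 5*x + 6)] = 2*(-9*x^3 - 6*x^2 + 132*x + 232)/(x^6 + 15*x^5 + 93*x^4 + 305*x^3 + 558*x^2 + 540*x + 216)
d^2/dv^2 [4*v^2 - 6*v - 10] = 8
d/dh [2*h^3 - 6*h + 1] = 6*h^2 - 6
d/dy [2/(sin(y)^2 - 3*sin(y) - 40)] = 2*(3 - 2*sin(y))*cos(y)/((sin(y) - 8)^2*(sin(y) + 5)^2)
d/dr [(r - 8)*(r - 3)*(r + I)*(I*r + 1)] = I*(4*r^3 - 33*r^2 + 50*r - 11)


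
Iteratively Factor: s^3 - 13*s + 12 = (s + 4)*(s^2 - 4*s + 3) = (s - 3)*(s + 4)*(s - 1)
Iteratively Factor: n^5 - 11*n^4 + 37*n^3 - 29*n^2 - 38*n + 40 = (n + 1)*(n^4 - 12*n^3 + 49*n^2 - 78*n + 40) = (n - 4)*(n + 1)*(n^3 - 8*n^2 + 17*n - 10) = (n - 4)*(n - 2)*(n + 1)*(n^2 - 6*n + 5) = (n - 5)*(n - 4)*(n - 2)*(n + 1)*(n - 1)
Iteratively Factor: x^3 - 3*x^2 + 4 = (x - 2)*(x^2 - x - 2) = (x - 2)*(x + 1)*(x - 2)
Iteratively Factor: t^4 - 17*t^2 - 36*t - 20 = (t - 5)*(t^3 + 5*t^2 + 8*t + 4) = (t - 5)*(t + 1)*(t^2 + 4*t + 4) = (t - 5)*(t + 1)*(t + 2)*(t + 2)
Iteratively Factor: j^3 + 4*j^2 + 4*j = (j + 2)*(j^2 + 2*j) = j*(j + 2)*(j + 2)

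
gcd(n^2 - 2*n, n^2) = n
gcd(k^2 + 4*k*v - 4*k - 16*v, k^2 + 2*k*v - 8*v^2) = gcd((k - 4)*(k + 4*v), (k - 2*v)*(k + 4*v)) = k + 4*v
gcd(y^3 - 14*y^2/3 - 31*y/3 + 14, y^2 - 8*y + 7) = y - 1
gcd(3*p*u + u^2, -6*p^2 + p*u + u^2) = 3*p + u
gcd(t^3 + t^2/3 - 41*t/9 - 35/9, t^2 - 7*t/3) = t - 7/3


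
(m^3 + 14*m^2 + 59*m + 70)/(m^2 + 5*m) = m + 9 + 14/m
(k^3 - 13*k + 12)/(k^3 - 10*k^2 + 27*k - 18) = (k + 4)/(k - 6)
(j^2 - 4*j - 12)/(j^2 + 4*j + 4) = (j - 6)/(j + 2)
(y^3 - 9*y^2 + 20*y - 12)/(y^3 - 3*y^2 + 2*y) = (y - 6)/y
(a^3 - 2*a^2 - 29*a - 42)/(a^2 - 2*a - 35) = (a^2 + 5*a + 6)/(a + 5)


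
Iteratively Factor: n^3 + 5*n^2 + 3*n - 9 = (n + 3)*(n^2 + 2*n - 3) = (n - 1)*(n + 3)*(n + 3)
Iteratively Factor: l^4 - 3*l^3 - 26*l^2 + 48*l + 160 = (l + 2)*(l^3 - 5*l^2 - 16*l + 80) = (l - 4)*(l + 2)*(l^2 - l - 20) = (l - 5)*(l - 4)*(l + 2)*(l + 4)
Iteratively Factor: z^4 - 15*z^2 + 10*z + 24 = (z - 3)*(z^3 + 3*z^2 - 6*z - 8) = (z - 3)*(z + 4)*(z^2 - z - 2) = (z - 3)*(z - 2)*(z + 4)*(z + 1)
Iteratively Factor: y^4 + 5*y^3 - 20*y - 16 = (y + 1)*(y^3 + 4*y^2 - 4*y - 16) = (y + 1)*(y + 2)*(y^2 + 2*y - 8) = (y + 1)*(y + 2)*(y + 4)*(y - 2)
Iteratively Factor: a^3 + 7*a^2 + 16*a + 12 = (a + 2)*(a^2 + 5*a + 6) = (a + 2)^2*(a + 3)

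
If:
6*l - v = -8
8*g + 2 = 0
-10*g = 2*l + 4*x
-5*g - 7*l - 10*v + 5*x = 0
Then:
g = -1/4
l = -605/556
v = 409/278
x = 325/278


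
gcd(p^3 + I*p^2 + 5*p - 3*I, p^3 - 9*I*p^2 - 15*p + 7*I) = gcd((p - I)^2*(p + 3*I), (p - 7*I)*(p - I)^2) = p^2 - 2*I*p - 1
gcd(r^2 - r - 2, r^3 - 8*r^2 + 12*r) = r - 2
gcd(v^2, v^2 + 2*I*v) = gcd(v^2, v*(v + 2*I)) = v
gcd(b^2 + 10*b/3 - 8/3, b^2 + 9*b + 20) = b + 4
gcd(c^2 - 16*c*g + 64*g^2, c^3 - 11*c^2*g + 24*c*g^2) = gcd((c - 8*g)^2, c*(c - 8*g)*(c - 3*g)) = c - 8*g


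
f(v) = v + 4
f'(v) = 1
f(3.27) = 7.27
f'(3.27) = 1.00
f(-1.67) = 2.33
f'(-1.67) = 1.00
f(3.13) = 7.13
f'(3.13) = 1.00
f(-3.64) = 0.36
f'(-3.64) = 1.00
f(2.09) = 6.09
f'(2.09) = 1.00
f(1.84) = 5.84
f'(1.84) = 1.00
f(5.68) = 9.68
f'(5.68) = 1.00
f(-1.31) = 2.69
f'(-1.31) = 1.00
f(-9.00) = -5.00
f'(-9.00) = 1.00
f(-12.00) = -8.00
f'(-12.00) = 1.00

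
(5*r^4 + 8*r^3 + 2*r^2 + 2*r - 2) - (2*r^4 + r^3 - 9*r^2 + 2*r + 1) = 3*r^4 + 7*r^3 + 11*r^2 - 3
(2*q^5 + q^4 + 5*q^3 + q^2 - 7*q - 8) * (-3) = -6*q^5 - 3*q^4 - 15*q^3 - 3*q^2 + 21*q + 24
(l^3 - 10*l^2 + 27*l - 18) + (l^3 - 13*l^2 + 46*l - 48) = 2*l^3 - 23*l^2 + 73*l - 66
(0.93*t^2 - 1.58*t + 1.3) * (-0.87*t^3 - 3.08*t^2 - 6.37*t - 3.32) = -0.8091*t^5 - 1.4898*t^4 - 2.1887*t^3 + 2.973*t^2 - 3.0354*t - 4.316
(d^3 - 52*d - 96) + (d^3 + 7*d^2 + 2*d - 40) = 2*d^3 + 7*d^2 - 50*d - 136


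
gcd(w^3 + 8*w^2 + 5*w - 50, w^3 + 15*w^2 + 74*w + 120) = w + 5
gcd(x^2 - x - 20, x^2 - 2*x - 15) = x - 5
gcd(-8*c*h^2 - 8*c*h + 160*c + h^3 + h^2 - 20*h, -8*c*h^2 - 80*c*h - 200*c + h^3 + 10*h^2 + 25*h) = 8*c*h + 40*c - h^2 - 5*h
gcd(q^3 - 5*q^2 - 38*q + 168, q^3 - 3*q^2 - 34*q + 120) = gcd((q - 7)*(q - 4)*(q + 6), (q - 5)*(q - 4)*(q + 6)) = q^2 + 2*q - 24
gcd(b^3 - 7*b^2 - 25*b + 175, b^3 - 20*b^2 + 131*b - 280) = b^2 - 12*b + 35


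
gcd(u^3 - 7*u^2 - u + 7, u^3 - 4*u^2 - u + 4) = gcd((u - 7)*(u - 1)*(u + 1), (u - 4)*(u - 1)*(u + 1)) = u^2 - 1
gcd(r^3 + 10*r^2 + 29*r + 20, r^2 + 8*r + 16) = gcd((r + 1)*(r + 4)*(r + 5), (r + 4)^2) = r + 4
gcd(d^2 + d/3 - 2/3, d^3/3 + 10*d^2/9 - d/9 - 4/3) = 1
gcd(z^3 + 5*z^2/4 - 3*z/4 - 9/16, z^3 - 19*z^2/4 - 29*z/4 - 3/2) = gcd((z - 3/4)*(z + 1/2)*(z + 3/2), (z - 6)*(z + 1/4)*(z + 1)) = 1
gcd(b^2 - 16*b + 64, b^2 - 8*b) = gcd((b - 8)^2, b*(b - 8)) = b - 8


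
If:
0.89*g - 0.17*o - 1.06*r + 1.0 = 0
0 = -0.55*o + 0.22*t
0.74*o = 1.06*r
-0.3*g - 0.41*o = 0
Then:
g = -0.64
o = 0.47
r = 0.33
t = 1.18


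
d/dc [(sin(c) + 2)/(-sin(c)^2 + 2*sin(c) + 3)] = (4*sin(c) - cos(c)^2)*cos(c)/((sin(c) - 3)^2*(sin(c) + 1)^2)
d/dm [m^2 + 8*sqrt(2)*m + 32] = 2*m + 8*sqrt(2)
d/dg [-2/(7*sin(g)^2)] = 4*cos(g)/(7*sin(g)^3)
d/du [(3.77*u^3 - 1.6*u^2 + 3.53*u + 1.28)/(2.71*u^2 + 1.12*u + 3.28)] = (10.2167*u^4 + 8.4448*u^3 + 25.7385*u^2 - 17.4336*u + 10.1448)/(7.3441*u^4 + 6.0704*u^3 + 19.032*u^2 + 7.3472*u + 10.7584)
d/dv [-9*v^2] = -18*v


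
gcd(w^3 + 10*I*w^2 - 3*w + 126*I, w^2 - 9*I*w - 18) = w - 3*I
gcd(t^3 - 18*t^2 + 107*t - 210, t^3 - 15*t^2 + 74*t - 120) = t^2 - 11*t + 30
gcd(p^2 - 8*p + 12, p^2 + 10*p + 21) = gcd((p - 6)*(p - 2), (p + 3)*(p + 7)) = 1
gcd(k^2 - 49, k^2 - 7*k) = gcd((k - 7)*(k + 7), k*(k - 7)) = k - 7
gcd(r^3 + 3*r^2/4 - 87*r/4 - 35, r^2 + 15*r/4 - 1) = r + 4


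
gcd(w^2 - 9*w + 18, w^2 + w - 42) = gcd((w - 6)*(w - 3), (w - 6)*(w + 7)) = w - 6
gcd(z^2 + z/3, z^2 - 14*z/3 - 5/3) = z + 1/3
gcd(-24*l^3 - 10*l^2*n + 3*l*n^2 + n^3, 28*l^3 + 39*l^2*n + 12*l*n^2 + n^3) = 4*l + n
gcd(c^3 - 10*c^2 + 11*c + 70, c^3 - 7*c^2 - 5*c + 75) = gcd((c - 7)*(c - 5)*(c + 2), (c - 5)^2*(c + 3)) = c - 5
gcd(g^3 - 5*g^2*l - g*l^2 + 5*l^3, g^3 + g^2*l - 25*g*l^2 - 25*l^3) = g^2 - 4*g*l - 5*l^2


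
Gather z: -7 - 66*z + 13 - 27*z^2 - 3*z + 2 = -27*z^2 - 69*z + 8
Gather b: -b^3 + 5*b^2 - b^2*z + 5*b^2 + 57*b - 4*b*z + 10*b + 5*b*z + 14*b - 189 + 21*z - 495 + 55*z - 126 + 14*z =-b^3 + b^2*(10 - z) + b*(z + 81) + 90*z - 810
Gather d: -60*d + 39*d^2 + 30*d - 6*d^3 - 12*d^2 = -6*d^3 + 27*d^2 - 30*d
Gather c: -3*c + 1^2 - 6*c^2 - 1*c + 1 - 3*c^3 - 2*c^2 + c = -3*c^3 - 8*c^2 - 3*c + 2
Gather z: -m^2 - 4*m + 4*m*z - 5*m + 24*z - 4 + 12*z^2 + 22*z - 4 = -m^2 - 9*m + 12*z^2 + z*(4*m + 46) - 8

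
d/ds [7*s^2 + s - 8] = 14*s + 1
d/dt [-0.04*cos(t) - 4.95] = 0.04*sin(t)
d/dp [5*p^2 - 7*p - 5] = 10*p - 7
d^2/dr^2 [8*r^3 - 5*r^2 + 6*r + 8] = 48*r - 10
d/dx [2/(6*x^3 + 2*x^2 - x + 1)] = 2*(-18*x^2 - 4*x + 1)/(6*x^3 + 2*x^2 - x + 1)^2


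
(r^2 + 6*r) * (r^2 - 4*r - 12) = r^4 + 2*r^3 - 36*r^2 - 72*r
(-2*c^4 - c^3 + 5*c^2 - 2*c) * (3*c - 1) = -6*c^5 - c^4 + 16*c^3 - 11*c^2 + 2*c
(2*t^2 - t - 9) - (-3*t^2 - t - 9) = 5*t^2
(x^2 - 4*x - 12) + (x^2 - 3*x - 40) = 2*x^2 - 7*x - 52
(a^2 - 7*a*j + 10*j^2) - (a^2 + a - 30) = -7*a*j - a + 10*j^2 + 30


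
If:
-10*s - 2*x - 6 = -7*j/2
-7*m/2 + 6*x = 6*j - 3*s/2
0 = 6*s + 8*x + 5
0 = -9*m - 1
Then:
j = -1031/4428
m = -1/9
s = -2899/4428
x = -791/5904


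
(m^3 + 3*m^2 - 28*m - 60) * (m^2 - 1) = m^5 + 3*m^4 - 29*m^3 - 63*m^2 + 28*m + 60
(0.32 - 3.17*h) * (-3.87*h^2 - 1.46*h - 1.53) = 12.2679*h^3 + 3.3898*h^2 + 4.3829*h - 0.4896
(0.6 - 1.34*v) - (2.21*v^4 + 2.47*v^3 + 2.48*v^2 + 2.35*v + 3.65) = -2.21*v^4 - 2.47*v^3 - 2.48*v^2 - 3.69*v - 3.05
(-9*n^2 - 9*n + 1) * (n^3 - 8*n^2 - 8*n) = -9*n^5 + 63*n^4 + 145*n^3 + 64*n^2 - 8*n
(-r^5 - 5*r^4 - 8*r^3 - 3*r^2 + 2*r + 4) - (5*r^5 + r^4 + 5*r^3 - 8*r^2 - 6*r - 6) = -6*r^5 - 6*r^4 - 13*r^3 + 5*r^2 + 8*r + 10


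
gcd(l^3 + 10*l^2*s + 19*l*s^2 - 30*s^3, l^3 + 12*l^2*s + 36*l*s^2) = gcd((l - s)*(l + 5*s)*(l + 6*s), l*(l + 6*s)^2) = l + 6*s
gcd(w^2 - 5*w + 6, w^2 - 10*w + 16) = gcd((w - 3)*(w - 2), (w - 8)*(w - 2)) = w - 2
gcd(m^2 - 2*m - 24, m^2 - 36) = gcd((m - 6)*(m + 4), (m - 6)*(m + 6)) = m - 6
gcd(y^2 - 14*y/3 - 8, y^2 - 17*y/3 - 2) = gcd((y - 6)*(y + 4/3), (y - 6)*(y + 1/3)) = y - 6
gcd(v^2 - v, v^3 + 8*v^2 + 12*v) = v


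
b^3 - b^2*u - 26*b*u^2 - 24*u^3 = (b - 6*u)*(b + u)*(b + 4*u)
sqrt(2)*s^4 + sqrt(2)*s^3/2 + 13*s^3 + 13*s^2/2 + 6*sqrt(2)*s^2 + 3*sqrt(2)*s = s*(s + sqrt(2)/2)*(s + 6*sqrt(2))*(sqrt(2)*s + sqrt(2)/2)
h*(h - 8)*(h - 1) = h^3 - 9*h^2 + 8*h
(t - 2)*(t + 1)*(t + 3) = t^3 + 2*t^2 - 5*t - 6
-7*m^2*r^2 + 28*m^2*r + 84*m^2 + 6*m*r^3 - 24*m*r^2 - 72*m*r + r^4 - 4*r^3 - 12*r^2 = (-m + r)*(7*m + r)*(r - 6)*(r + 2)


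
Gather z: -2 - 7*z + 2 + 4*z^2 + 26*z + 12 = 4*z^2 + 19*z + 12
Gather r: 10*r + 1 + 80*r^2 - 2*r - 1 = 80*r^2 + 8*r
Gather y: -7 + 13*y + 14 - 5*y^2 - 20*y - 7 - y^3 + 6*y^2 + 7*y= -y^3 + y^2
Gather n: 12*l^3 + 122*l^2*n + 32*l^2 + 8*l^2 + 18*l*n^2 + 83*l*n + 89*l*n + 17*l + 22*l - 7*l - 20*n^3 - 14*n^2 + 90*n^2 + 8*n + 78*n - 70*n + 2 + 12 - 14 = 12*l^3 + 40*l^2 + 32*l - 20*n^3 + n^2*(18*l + 76) + n*(122*l^2 + 172*l + 16)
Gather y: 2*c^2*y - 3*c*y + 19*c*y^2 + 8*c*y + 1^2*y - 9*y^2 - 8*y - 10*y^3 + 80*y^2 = -10*y^3 + y^2*(19*c + 71) + y*(2*c^2 + 5*c - 7)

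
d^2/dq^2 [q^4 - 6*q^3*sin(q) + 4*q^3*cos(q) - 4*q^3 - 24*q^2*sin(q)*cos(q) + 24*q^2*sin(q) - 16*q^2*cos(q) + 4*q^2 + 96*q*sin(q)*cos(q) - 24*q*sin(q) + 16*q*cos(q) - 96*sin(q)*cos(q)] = 6*q^3*sin(q) - 4*q^3*cos(q) - 48*q^2*sin(q) + 48*q^2*sin(2*q) - 20*q^2*cos(q) + 12*q^2 + 52*q*sin(q) - 192*q*sin(2*q) + 104*q*cos(q) - 96*q*cos(2*q) - 24*q + 16*sin(q) + 168*sin(2*q) - 80*cos(q) + 192*cos(2*q) + 8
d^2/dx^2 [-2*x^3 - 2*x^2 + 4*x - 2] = -12*x - 4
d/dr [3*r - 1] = 3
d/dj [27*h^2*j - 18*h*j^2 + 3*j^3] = 27*h^2 - 36*h*j + 9*j^2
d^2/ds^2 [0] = 0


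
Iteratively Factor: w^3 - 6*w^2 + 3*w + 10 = (w - 5)*(w^2 - w - 2) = (w - 5)*(w + 1)*(w - 2)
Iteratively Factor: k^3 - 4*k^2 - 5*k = (k)*(k^2 - 4*k - 5) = k*(k + 1)*(k - 5)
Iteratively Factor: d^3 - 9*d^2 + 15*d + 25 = (d - 5)*(d^2 - 4*d - 5) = (d - 5)^2*(d + 1)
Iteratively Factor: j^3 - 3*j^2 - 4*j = (j)*(j^2 - 3*j - 4) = j*(j + 1)*(j - 4)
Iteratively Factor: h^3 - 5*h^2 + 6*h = (h)*(h^2 - 5*h + 6) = h*(h - 3)*(h - 2)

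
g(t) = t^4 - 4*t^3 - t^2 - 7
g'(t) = 4*t^3 - 12*t^2 - 2*t = 2*t*(2*t^2 - 6*t - 1)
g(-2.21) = 55.15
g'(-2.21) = -97.36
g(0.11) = -7.02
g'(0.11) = -0.36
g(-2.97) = 166.78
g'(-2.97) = -204.70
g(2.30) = -32.97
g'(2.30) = -19.41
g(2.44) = -35.62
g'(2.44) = -18.22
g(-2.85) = 143.45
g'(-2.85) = -184.37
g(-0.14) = -7.01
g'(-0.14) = 0.03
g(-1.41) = 6.18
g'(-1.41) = -32.25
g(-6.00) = 2117.00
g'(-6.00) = -1284.00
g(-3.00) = 173.00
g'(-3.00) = -210.00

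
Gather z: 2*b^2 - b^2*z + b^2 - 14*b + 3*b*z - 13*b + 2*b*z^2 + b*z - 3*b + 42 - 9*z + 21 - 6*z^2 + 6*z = 3*b^2 - 30*b + z^2*(2*b - 6) + z*(-b^2 + 4*b - 3) + 63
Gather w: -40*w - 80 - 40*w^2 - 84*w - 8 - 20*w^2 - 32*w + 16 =-60*w^2 - 156*w - 72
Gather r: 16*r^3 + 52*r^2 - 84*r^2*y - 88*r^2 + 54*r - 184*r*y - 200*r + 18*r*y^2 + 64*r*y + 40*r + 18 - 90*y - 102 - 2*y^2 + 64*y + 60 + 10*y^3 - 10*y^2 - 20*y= 16*r^3 + r^2*(-84*y - 36) + r*(18*y^2 - 120*y - 106) + 10*y^3 - 12*y^2 - 46*y - 24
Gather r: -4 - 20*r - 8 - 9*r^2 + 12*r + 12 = -9*r^2 - 8*r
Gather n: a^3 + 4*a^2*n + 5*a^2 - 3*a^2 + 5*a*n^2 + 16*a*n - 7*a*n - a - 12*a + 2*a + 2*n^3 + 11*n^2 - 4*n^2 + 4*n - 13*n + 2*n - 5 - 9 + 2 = a^3 + 2*a^2 - 11*a + 2*n^3 + n^2*(5*a + 7) + n*(4*a^2 + 9*a - 7) - 12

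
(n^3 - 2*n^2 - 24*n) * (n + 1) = n^4 - n^3 - 26*n^2 - 24*n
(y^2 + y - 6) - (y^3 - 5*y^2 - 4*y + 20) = -y^3 + 6*y^2 + 5*y - 26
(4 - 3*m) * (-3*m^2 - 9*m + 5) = 9*m^3 + 15*m^2 - 51*m + 20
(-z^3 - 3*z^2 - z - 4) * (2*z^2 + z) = -2*z^5 - 7*z^4 - 5*z^3 - 9*z^2 - 4*z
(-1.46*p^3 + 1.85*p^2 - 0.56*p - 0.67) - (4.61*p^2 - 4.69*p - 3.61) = -1.46*p^3 - 2.76*p^2 + 4.13*p + 2.94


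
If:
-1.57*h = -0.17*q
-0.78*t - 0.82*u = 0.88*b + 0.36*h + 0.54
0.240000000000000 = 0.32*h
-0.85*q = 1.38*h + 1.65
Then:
No Solution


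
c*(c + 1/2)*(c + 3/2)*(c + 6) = c^4 + 8*c^3 + 51*c^2/4 + 9*c/2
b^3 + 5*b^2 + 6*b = b*(b + 2)*(b + 3)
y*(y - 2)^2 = y^3 - 4*y^2 + 4*y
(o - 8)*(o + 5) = o^2 - 3*o - 40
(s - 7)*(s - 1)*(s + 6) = s^3 - 2*s^2 - 41*s + 42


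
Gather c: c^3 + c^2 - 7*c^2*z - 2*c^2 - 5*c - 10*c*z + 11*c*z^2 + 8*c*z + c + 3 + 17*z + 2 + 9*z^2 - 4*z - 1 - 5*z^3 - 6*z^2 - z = c^3 + c^2*(-7*z - 1) + c*(11*z^2 - 2*z - 4) - 5*z^3 + 3*z^2 + 12*z + 4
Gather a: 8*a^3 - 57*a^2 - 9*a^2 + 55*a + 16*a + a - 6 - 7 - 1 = 8*a^3 - 66*a^2 + 72*a - 14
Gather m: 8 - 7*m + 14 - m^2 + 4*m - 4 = -m^2 - 3*m + 18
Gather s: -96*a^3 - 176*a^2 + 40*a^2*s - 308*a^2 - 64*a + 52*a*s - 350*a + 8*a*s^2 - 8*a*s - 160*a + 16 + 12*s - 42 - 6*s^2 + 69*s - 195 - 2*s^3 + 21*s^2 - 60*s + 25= -96*a^3 - 484*a^2 - 574*a - 2*s^3 + s^2*(8*a + 15) + s*(40*a^2 + 44*a + 21) - 196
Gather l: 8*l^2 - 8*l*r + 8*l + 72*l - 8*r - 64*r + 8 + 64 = 8*l^2 + l*(80 - 8*r) - 72*r + 72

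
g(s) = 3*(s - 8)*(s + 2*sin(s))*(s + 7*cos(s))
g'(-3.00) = -8.04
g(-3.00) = -1075.55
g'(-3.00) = -8.04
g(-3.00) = -1075.55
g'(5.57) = -233.44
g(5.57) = -337.50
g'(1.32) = 315.58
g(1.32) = -199.57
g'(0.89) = 15.12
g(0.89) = -276.09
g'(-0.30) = -411.92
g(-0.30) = 141.72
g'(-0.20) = -461.82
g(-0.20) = 97.87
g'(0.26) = -447.69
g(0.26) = -126.28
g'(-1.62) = 906.77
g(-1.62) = -205.08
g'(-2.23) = 793.64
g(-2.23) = -762.27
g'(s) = 3*(1 - 7*sin(s))*(s - 8)*(s + 2*sin(s)) + 3*(s - 8)*(s + 7*cos(s))*(2*cos(s) + 1) + 3*(s + 2*sin(s))*(s + 7*cos(s))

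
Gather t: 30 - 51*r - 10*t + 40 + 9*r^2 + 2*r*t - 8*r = 9*r^2 - 59*r + t*(2*r - 10) + 70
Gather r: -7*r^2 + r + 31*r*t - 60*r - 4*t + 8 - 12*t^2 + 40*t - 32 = -7*r^2 + r*(31*t - 59) - 12*t^2 + 36*t - 24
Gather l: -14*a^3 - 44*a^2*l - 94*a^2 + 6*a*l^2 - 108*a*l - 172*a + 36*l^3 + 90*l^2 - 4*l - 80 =-14*a^3 - 94*a^2 - 172*a + 36*l^3 + l^2*(6*a + 90) + l*(-44*a^2 - 108*a - 4) - 80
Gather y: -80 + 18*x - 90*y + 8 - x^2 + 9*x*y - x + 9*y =-x^2 + 17*x + y*(9*x - 81) - 72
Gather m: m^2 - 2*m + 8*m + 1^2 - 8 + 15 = m^2 + 6*m + 8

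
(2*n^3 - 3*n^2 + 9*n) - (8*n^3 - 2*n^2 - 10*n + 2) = -6*n^3 - n^2 + 19*n - 2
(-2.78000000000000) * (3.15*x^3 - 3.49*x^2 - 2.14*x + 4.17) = -8.757*x^3 + 9.7022*x^2 + 5.9492*x - 11.5926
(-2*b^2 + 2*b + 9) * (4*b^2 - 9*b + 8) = -8*b^4 + 26*b^3 + 2*b^2 - 65*b + 72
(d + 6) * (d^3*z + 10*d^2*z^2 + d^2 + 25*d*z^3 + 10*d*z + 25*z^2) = d^4*z + 10*d^3*z^2 + 6*d^3*z + d^3 + 25*d^2*z^3 + 60*d^2*z^2 + 10*d^2*z + 6*d^2 + 150*d*z^3 + 25*d*z^2 + 60*d*z + 150*z^2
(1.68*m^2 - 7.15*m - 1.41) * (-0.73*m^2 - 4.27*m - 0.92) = -1.2264*m^4 - 1.9541*m^3 + 30.0142*m^2 + 12.5987*m + 1.2972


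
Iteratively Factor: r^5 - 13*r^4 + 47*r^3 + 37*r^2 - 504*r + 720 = (r - 4)*(r^4 - 9*r^3 + 11*r^2 + 81*r - 180) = (r - 5)*(r - 4)*(r^3 - 4*r^2 - 9*r + 36) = (r - 5)*(r - 4)*(r + 3)*(r^2 - 7*r + 12) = (r - 5)*(r - 4)*(r - 3)*(r + 3)*(r - 4)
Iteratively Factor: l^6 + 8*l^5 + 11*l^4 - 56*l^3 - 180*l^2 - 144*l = (l + 2)*(l^5 + 6*l^4 - l^3 - 54*l^2 - 72*l) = (l + 2)^2*(l^4 + 4*l^3 - 9*l^2 - 36*l) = (l - 3)*(l + 2)^2*(l^3 + 7*l^2 + 12*l) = (l - 3)*(l + 2)^2*(l + 4)*(l^2 + 3*l) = (l - 3)*(l + 2)^2*(l + 3)*(l + 4)*(l)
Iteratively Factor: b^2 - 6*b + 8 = (b - 2)*(b - 4)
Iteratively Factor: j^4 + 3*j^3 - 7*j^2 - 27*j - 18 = (j + 2)*(j^3 + j^2 - 9*j - 9) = (j - 3)*(j + 2)*(j^2 + 4*j + 3) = (j - 3)*(j + 1)*(j + 2)*(j + 3)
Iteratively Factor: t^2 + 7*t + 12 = (t + 4)*(t + 3)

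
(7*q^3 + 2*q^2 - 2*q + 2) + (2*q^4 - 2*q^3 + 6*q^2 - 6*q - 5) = 2*q^4 + 5*q^3 + 8*q^2 - 8*q - 3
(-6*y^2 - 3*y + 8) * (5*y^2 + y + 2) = -30*y^4 - 21*y^3 + 25*y^2 + 2*y + 16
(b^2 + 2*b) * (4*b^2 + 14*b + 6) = 4*b^4 + 22*b^3 + 34*b^2 + 12*b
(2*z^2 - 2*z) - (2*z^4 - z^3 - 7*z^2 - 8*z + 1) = -2*z^4 + z^3 + 9*z^2 + 6*z - 1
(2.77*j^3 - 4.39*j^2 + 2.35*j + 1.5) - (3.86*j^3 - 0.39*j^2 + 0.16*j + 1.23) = -1.09*j^3 - 4.0*j^2 + 2.19*j + 0.27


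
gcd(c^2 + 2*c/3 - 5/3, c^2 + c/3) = 1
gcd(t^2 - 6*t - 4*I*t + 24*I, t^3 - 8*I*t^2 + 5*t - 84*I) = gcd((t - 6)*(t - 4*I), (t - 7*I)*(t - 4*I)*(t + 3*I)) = t - 4*I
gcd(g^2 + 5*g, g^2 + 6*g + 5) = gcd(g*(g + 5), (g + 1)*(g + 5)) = g + 5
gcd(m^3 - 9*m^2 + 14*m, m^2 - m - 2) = m - 2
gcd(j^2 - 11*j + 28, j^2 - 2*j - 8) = j - 4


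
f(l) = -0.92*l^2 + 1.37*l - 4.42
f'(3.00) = -4.15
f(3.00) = -8.59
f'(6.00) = -9.67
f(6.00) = -29.32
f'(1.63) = -1.63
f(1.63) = -4.63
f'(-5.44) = 11.38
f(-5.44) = -39.10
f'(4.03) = -6.05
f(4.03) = -13.84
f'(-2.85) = 6.61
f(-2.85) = -15.80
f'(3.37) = -4.83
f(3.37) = -10.25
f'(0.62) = 0.23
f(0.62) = -3.92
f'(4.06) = -6.10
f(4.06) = -14.02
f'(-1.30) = 3.76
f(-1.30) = -7.76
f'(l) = 1.37 - 1.84*l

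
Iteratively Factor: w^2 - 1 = (w + 1)*(w - 1)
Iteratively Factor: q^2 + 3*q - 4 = (q - 1)*(q + 4)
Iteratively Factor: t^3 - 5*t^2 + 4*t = (t)*(t^2 - 5*t + 4) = t*(t - 1)*(t - 4)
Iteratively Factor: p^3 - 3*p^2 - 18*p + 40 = (p - 2)*(p^2 - p - 20) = (p - 5)*(p - 2)*(p + 4)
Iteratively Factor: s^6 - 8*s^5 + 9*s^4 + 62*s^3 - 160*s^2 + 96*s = (s)*(s^5 - 8*s^4 + 9*s^3 + 62*s^2 - 160*s + 96) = s*(s - 4)*(s^4 - 4*s^3 - 7*s^2 + 34*s - 24) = s*(s - 4)*(s + 3)*(s^3 - 7*s^2 + 14*s - 8) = s*(s - 4)^2*(s + 3)*(s^2 - 3*s + 2) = s*(s - 4)^2*(s - 2)*(s + 3)*(s - 1)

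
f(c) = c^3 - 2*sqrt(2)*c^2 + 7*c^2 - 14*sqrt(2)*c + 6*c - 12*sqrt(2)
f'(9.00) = 304.29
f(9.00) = 925.74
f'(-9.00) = 154.11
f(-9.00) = -283.88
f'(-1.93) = -18.73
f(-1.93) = 18.01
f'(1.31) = 2.28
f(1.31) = -25.64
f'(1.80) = 10.94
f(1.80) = -22.46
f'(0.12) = -12.75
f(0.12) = -18.56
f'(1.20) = 0.53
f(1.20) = -25.79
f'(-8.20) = 119.51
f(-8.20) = -174.69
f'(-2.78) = -13.81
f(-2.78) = 32.15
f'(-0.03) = -14.05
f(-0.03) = -16.55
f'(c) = 3*c^2 - 4*sqrt(2)*c + 14*c - 14*sqrt(2) + 6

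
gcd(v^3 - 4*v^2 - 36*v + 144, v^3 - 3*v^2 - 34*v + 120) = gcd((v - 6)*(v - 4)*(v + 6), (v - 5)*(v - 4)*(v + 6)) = v^2 + 2*v - 24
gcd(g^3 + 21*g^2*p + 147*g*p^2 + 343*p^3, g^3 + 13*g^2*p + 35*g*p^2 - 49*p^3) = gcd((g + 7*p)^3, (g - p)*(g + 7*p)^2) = g^2 + 14*g*p + 49*p^2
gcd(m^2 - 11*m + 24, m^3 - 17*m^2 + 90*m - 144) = m^2 - 11*m + 24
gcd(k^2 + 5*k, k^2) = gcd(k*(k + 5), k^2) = k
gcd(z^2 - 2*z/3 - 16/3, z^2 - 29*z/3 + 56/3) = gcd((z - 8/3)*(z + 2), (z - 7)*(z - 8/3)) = z - 8/3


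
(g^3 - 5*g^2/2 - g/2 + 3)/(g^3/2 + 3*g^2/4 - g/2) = 2*(2*g^3 - 5*g^2 - g + 6)/(g*(2*g^2 + 3*g - 2))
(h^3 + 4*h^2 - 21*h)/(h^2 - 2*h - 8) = h*(-h^2 - 4*h + 21)/(-h^2 + 2*h + 8)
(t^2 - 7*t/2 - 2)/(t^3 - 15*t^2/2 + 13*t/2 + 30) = (2*t + 1)/(2*t^2 - 7*t - 15)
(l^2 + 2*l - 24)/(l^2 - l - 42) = (l - 4)/(l - 7)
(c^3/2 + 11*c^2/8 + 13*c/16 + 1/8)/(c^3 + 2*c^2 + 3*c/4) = (4*c^2 + 9*c + 2)/(4*c*(2*c + 3))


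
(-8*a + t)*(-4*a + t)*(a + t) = 32*a^3 + 20*a^2*t - 11*a*t^2 + t^3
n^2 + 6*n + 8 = (n + 2)*(n + 4)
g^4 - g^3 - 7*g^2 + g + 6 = (g - 3)*(g - 1)*(g + 1)*(g + 2)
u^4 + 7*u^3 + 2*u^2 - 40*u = u*(u - 2)*(u + 4)*(u + 5)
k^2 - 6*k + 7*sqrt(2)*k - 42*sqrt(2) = (k - 6)*(k + 7*sqrt(2))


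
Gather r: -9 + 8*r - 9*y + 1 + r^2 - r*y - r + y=r^2 + r*(7 - y) - 8*y - 8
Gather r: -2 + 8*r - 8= 8*r - 10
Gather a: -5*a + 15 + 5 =20 - 5*a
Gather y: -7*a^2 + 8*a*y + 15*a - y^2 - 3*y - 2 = -7*a^2 + 15*a - y^2 + y*(8*a - 3) - 2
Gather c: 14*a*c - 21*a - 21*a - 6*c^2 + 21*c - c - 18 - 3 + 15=-42*a - 6*c^2 + c*(14*a + 20) - 6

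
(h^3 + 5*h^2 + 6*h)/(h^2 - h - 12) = h*(h + 2)/(h - 4)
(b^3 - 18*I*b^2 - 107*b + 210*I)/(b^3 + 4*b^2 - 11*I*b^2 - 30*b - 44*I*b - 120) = (b - 7*I)/(b + 4)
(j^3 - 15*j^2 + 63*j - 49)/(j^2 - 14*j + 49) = j - 1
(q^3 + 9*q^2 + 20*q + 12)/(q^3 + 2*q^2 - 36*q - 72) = (q + 1)/(q - 6)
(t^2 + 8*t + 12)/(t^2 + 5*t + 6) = (t + 6)/(t + 3)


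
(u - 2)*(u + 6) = u^2 + 4*u - 12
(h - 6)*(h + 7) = h^2 + h - 42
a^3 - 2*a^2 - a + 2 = (a - 2)*(a - 1)*(a + 1)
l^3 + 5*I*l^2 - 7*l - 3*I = (l + I)^2*(l + 3*I)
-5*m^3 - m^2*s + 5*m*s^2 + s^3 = (-m + s)*(m + s)*(5*m + s)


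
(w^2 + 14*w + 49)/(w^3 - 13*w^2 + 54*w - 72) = (w^2 + 14*w + 49)/(w^3 - 13*w^2 + 54*w - 72)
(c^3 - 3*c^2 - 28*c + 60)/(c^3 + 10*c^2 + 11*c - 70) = (c - 6)/(c + 7)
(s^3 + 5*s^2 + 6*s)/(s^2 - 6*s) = (s^2 + 5*s + 6)/(s - 6)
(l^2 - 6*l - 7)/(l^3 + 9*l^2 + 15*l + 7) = (l - 7)/(l^2 + 8*l + 7)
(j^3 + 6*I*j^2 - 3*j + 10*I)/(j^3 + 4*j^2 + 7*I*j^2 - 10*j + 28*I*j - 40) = (j - I)/(j + 4)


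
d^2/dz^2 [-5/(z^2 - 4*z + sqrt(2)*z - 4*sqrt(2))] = 10*(z^2 - 4*z + sqrt(2)*z - (2*z - 4 + sqrt(2))^2 - 4*sqrt(2))/(z^2 - 4*z + sqrt(2)*z - 4*sqrt(2))^3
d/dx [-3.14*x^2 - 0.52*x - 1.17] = -6.28*x - 0.52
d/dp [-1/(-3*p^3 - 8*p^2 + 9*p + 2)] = (-9*p^2 - 16*p + 9)/(3*p^3 + 8*p^2 - 9*p - 2)^2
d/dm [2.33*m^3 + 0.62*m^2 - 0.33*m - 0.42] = 6.99*m^2 + 1.24*m - 0.33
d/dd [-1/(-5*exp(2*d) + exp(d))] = (1 - 10*exp(d))*exp(-d)/(5*exp(d) - 1)^2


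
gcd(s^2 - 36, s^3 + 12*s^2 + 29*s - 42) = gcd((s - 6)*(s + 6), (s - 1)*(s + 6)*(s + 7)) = s + 6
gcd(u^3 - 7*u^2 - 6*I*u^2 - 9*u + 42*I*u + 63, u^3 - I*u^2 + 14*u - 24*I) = u - 3*I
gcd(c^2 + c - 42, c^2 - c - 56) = c + 7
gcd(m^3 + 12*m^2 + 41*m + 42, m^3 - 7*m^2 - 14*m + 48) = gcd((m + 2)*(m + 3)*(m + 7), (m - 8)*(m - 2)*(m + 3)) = m + 3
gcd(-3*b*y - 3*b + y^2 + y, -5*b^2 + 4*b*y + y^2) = 1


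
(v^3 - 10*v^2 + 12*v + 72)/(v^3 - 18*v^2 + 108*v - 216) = (v + 2)/(v - 6)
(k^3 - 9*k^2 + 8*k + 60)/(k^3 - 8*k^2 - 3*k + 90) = (k + 2)/(k + 3)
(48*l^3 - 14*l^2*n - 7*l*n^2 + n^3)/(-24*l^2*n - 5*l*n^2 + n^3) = (-2*l + n)/n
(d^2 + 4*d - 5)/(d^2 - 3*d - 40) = (d - 1)/(d - 8)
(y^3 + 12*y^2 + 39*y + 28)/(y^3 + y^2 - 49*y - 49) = (y + 4)/(y - 7)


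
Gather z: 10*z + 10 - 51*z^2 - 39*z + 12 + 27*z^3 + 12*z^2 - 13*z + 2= 27*z^3 - 39*z^2 - 42*z + 24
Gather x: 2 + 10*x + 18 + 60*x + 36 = 70*x + 56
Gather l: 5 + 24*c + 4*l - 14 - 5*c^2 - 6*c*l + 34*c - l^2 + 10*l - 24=-5*c^2 + 58*c - l^2 + l*(14 - 6*c) - 33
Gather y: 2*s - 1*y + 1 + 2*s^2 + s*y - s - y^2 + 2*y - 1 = 2*s^2 + s - y^2 + y*(s + 1)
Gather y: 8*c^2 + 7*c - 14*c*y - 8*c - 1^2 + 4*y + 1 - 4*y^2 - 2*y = 8*c^2 - c - 4*y^2 + y*(2 - 14*c)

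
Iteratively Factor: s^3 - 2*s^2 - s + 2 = (s - 1)*(s^2 - s - 2) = (s - 2)*(s - 1)*(s + 1)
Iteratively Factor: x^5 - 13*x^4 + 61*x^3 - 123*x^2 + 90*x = (x - 5)*(x^4 - 8*x^3 + 21*x^2 - 18*x) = x*(x - 5)*(x^3 - 8*x^2 + 21*x - 18) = x*(x - 5)*(x - 3)*(x^2 - 5*x + 6) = x*(x - 5)*(x - 3)*(x - 2)*(x - 3)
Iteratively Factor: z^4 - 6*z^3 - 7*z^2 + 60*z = (z)*(z^3 - 6*z^2 - 7*z + 60) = z*(z - 5)*(z^2 - z - 12) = z*(z - 5)*(z + 3)*(z - 4)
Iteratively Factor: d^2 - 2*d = (d)*(d - 2)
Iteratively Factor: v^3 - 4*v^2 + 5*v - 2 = (v - 1)*(v^2 - 3*v + 2) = (v - 2)*(v - 1)*(v - 1)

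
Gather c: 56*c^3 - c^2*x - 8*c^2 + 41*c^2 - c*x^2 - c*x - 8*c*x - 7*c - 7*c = 56*c^3 + c^2*(33 - x) + c*(-x^2 - 9*x - 14)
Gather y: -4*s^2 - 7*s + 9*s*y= -4*s^2 + 9*s*y - 7*s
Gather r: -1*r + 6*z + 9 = -r + 6*z + 9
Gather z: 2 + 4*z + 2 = 4*z + 4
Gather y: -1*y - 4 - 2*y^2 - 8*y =-2*y^2 - 9*y - 4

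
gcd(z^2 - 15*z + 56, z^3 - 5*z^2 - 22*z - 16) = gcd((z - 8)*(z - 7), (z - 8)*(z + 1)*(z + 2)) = z - 8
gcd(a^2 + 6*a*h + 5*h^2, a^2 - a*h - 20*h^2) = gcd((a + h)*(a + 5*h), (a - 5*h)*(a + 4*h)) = 1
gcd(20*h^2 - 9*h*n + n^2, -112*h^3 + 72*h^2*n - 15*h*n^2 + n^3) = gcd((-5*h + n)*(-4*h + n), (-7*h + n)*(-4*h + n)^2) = 4*h - n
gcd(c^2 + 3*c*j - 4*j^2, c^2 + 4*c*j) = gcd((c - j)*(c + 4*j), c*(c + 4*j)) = c + 4*j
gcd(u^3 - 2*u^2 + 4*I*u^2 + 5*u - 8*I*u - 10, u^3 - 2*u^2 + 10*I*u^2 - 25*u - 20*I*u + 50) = u^2 + u*(-2 + 5*I) - 10*I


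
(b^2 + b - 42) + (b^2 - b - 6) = 2*b^2 - 48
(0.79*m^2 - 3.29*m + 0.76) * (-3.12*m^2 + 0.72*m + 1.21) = -2.4648*m^4 + 10.8336*m^3 - 3.7841*m^2 - 3.4337*m + 0.9196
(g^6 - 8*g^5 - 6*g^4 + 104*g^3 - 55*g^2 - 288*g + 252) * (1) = g^6 - 8*g^5 - 6*g^4 + 104*g^3 - 55*g^2 - 288*g + 252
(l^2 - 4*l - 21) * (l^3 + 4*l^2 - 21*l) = l^5 - 58*l^3 + 441*l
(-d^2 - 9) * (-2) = 2*d^2 + 18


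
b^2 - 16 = (b - 4)*(b + 4)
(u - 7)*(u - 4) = u^2 - 11*u + 28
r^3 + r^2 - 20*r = r*(r - 4)*(r + 5)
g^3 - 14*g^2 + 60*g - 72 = (g - 6)^2*(g - 2)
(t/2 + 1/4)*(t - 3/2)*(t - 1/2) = t^3/2 - 3*t^2/4 - t/8 + 3/16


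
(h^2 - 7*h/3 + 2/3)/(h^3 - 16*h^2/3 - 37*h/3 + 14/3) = (h - 2)/(h^2 - 5*h - 14)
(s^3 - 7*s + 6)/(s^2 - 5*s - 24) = (s^2 - 3*s + 2)/(s - 8)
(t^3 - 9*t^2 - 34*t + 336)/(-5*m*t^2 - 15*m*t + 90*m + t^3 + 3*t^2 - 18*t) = (t^2 - 15*t + 56)/(-5*m*t + 15*m + t^2 - 3*t)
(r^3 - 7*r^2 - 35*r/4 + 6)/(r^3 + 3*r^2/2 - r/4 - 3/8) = 2*(r - 8)/(2*r + 1)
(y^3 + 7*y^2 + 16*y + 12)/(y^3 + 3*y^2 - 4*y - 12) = (y + 2)/(y - 2)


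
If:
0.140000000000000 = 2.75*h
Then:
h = 0.05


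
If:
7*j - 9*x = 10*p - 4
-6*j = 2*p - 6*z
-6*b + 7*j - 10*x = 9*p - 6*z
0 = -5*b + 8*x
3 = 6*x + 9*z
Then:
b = -220/1453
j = 553/2906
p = 1797/2906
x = -275/2906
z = 576/1453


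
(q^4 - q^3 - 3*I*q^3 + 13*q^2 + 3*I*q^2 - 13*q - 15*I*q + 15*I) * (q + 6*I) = q^5 - q^4 + 3*I*q^4 + 31*q^3 - 3*I*q^3 - 31*q^2 + 63*I*q^2 + 90*q - 63*I*q - 90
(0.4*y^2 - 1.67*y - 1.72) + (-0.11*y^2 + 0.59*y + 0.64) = 0.29*y^2 - 1.08*y - 1.08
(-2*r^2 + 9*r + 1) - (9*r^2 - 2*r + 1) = -11*r^2 + 11*r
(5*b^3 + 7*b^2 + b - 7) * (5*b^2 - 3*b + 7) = 25*b^5 + 20*b^4 + 19*b^3 + 11*b^2 + 28*b - 49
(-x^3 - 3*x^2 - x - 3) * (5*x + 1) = -5*x^4 - 16*x^3 - 8*x^2 - 16*x - 3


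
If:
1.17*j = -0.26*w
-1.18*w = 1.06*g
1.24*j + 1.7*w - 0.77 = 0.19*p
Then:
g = -1.11320754716981*w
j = -0.222222222222222*w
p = 7.49707602339181*w - 4.05263157894737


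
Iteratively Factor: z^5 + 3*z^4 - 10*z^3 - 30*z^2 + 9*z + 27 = (z - 1)*(z^4 + 4*z^3 - 6*z^2 - 36*z - 27) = (z - 1)*(z + 1)*(z^3 + 3*z^2 - 9*z - 27) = (z - 3)*(z - 1)*(z + 1)*(z^2 + 6*z + 9) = (z - 3)*(z - 1)*(z + 1)*(z + 3)*(z + 3)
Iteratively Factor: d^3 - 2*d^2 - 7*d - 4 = (d + 1)*(d^2 - 3*d - 4) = (d + 1)^2*(d - 4)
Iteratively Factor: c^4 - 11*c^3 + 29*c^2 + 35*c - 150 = (c - 5)*(c^3 - 6*c^2 - c + 30) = (c - 5)^2*(c^2 - c - 6) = (c - 5)^2*(c + 2)*(c - 3)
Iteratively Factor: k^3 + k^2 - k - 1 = (k + 1)*(k^2 - 1) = (k - 1)*(k + 1)*(k + 1)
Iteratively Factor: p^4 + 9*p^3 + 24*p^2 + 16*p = (p)*(p^3 + 9*p^2 + 24*p + 16) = p*(p + 1)*(p^2 + 8*p + 16) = p*(p + 1)*(p + 4)*(p + 4)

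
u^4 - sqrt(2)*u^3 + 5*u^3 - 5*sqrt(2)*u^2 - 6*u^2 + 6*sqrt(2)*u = u*(u - 1)*(u + 6)*(u - sqrt(2))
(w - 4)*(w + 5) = w^2 + w - 20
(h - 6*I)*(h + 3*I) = h^2 - 3*I*h + 18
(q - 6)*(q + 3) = q^2 - 3*q - 18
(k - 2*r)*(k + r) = k^2 - k*r - 2*r^2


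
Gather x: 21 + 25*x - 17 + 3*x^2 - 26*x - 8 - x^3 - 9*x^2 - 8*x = -x^3 - 6*x^2 - 9*x - 4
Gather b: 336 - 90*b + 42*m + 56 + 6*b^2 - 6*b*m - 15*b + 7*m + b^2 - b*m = 7*b^2 + b*(-7*m - 105) + 49*m + 392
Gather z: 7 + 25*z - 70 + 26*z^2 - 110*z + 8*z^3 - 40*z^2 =8*z^3 - 14*z^2 - 85*z - 63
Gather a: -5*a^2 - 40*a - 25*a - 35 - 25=-5*a^2 - 65*a - 60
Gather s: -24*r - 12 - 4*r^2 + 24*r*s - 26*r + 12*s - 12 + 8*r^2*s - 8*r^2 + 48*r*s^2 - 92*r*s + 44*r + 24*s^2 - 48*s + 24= -12*r^2 - 6*r + s^2*(48*r + 24) + s*(8*r^2 - 68*r - 36)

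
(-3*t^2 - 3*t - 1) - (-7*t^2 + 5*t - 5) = 4*t^2 - 8*t + 4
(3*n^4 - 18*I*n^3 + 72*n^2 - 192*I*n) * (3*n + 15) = 9*n^5 + 45*n^4 - 54*I*n^4 + 216*n^3 - 270*I*n^3 + 1080*n^2 - 576*I*n^2 - 2880*I*n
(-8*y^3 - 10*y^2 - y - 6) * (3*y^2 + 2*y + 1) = -24*y^5 - 46*y^4 - 31*y^3 - 30*y^2 - 13*y - 6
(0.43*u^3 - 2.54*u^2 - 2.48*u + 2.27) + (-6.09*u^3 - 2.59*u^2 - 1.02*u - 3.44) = -5.66*u^3 - 5.13*u^2 - 3.5*u - 1.17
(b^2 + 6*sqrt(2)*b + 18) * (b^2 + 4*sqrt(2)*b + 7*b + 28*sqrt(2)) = b^4 + 7*b^3 + 10*sqrt(2)*b^3 + 66*b^2 + 70*sqrt(2)*b^2 + 72*sqrt(2)*b + 462*b + 504*sqrt(2)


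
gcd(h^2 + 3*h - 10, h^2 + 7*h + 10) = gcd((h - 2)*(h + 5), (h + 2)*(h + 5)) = h + 5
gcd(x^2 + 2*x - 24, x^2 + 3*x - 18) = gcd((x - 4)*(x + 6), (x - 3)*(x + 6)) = x + 6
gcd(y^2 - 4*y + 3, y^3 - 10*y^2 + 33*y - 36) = y - 3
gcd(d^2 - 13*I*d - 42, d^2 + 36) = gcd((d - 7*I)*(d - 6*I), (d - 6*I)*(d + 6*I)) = d - 6*I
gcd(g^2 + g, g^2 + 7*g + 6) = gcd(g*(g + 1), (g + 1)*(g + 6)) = g + 1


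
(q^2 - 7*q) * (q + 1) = q^3 - 6*q^2 - 7*q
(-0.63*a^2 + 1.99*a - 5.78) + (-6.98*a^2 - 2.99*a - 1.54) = -7.61*a^2 - 1.0*a - 7.32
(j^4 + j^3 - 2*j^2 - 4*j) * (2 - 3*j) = -3*j^5 - j^4 + 8*j^3 + 8*j^2 - 8*j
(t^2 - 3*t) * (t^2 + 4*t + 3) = t^4 + t^3 - 9*t^2 - 9*t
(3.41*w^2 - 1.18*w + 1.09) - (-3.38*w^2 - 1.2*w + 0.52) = 6.79*w^2 + 0.02*w + 0.57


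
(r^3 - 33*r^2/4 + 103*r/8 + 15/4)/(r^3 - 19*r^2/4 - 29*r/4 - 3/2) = (r - 5/2)/(r + 1)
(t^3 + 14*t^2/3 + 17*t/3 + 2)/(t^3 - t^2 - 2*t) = (t^2 + 11*t/3 + 2)/(t*(t - 2))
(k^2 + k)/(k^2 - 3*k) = (k + 1)/(k - 3)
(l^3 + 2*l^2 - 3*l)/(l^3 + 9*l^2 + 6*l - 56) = l*(l^2 + 2*l - 3)/(l^3 + 9*l^2 + 6*l - 56)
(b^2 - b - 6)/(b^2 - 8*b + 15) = (b + 2)/(b - 5)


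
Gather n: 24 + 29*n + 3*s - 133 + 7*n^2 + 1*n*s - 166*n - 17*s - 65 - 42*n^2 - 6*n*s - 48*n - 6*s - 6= -35*n^2 + n*(-5*s - 185) - 20*s - 180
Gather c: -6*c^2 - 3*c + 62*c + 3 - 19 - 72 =-6*c^2 + 59*c - 88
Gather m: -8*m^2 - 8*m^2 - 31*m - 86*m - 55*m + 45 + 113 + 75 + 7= -16*m^2 - 172*m + 240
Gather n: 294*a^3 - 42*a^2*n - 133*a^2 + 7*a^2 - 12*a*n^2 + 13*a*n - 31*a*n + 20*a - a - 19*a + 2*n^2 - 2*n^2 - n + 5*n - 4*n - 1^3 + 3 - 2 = 294*a^3 - 126*a^2 - 12*a*n^2 + n*(-42*a^2 - 18*a)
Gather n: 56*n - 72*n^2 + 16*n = -72*n^2 + 72*n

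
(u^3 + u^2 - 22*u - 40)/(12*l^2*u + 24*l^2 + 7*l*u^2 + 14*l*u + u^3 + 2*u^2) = (u^2 - u - 20)/(12*l^2 + 7*l*u + u^2)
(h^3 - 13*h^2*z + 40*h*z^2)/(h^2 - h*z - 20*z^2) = h*(h - 8*z)/(h + 4*z)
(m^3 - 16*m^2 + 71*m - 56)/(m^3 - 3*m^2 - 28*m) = (m^2 - 9*m + 8)/(m*(m + 4))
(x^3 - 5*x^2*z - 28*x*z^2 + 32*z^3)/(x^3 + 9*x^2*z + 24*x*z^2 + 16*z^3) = (x^2 - 9*x*z + 8*z^2)/(x^2 + 5*x*z + 4*z^2)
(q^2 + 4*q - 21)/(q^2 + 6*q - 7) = (q - 3)/(q - 1)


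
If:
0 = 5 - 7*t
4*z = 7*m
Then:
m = 4*z/7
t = 5/7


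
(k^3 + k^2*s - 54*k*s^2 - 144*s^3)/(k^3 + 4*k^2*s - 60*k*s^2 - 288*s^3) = (k + 3*s)/(k + 6*s)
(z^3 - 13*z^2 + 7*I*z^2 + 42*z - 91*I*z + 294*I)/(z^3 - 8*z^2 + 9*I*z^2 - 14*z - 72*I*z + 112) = (z^2 - 13*z + 42)/(z^2 + 2*z*(-4 + I) - 16*I)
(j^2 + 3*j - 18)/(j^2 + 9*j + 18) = (j - 3)/(j + 3)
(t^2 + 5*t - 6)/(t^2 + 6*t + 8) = (t^2 + 5*t - 6)/(t^2 + 6*t + 8)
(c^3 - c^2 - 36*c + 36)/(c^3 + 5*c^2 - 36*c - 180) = (c - 1)/(c + 5)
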